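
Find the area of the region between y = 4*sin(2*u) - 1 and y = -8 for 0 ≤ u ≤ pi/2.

On [0, pi/2], (4*sin(2*u) - 1) - (-8) = 4*sin(2*u) + 7 is ≥ 0 throughout, so the area is a single integral of |4*sin(2*u) + 7|.
∫[0,pi/2] (4*sin(2*u) + 7) du = 4 + 7*pi/2.

4 + 7*pi/2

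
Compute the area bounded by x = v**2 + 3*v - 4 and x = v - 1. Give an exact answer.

32/3

Both boundary curves give x as a function of v, so integrate with respect to v. Setting them equal: v**2 + 2*v - 3 = 0, i.e. (v - 1)*(v + 3) = 0, so they meet at v = -3, 1.
For v in [-3, 1], x = v**2 + 3*v - 4 is on the left; area = ∫[-3,1] (-(v**2 + 2*v - 3)) dv = 32/3.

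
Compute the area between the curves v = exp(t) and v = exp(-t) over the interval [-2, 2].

The difference (exp(t)) - (exp(-t)) = exp(t) - exp(-t) changes sign at t = 0 inside [-2, 2], so split the integral there.
∫[-2,0] (exp(t) - exp(-t)) dt = -exp(2) - exp(-2) + 2; the area of that piece is -2 + exp(-2) + exp(2).
∫[0,2] (exp(t) - exp(-t)) dt = -2 + exp(-2) + exp(2).
Total area = (-2 + exp(-2) + exp(2)) + (-2 + exp(-2) + exp(2)) = -4 + 2*exp(-2) + 2*exp(2).

-4 + 2*exp(-2) + 2*exp(2)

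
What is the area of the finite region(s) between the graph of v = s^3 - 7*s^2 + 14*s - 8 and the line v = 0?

37/12

The curve meets the s-axis where s^3 - 7*s^2 + 14*s - 8 = 0, i.e. (s - 4)*(s - 2)*(s - 1) = 0, at s = 1, 2, 4.
On [1, 2] the curve lies above the axis; ∫[1,2] (s^3 - 7*s^2 + 14*s - 8) ds = 5/12, giving area 5/12.
On [2, 4] the curve lies below the axis; ∫[2,4] (s^3 - 7*s^2 + 14*s - 8) ds = -8/3, giving area 8/3.
Total area = 5/12 + 8/3 = 37/12.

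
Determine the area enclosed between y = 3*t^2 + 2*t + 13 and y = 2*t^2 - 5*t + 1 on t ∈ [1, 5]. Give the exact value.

520/3

On [1, 5], (3*t^2 + 2*t + 13) - (2*t^2 - 5*t + 1) = t^2 + 7*t + 12 is ≥ 0 throughout, so the area is a single integral of |t^2 + 7*t + 12|.
∫[1,5] (t^2 + 7*t + 12) dt = 520/3.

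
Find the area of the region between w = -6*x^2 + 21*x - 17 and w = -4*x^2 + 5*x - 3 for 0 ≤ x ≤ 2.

12

The difference (-6*x^2 + 21*x - 17) - (-4*x^2 + 5*x - 3) = -2*x^2 + 16*x - 14 changes sign at x = 1 inside [0, 2], so split the integral there.
∫[0,1] (-2*x^2 + 16*x - 14) dx = -20/3; the area of that piece is 20/3.
∫[1,2] (-2*x^2 + 16*x - 14) dx = 16/3.
Total area = 20/3 + 16/3 = 12.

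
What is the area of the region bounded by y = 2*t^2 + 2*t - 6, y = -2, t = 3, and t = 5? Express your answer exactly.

On [3, 5], (2*t^2 + 2*t - 6) - (-2) = 2*t^2 + 2*t - 4 is ≥ 0 throughout, so the area is a single integral of |2*t^2 + 2*t - 4|.
∫[3,5] (2*t^2 + 2*t - 4) dt = 220/3.

220/3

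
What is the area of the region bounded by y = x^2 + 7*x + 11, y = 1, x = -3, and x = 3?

241/3

The difference (x^2 + 7*x + 11) - (1) = x^2 + 7*x + 10 changes sign at x = -2 inside [-3, 3], so split the integral there.
∫[-3,-2] (x^2 + 7*x + 10) dx = -7/6; the area of that piece is 7/6.
∫[-2,3] (x^2 + 7*x + 10) dx = 475/6.
Total area = 7/6 + 475/6 = 241/3.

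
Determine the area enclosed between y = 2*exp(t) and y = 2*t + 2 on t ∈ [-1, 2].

-9 - 2*exp(-1) + 2*exp(2)

On [-1, 2], (2*exp(t)) - (2*t + 2) = -2*t + 2*exp(t) - 2 is ≥ 0 throughout, so the area is a single integral of |-2*t + 2*exp(t) - 2|.
∫[-1,2] (-2*t + 2*exp(t) - 2) dt = -9 - 2*exp(-1) + 2*exp(2).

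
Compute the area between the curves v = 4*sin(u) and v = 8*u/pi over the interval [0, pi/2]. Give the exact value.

On [0, pi/2], (4*sin(u)) - (8*u/pi) = -8*u/pi + 4*sin(u) is ≥ 0 throughout, so the area is a single integral of |-8*u/pi + 4*sin(u)|.
∫[0,pi/2] (-8*u/pi + 4*sin(u)) du = 4 - pi.

4 - pi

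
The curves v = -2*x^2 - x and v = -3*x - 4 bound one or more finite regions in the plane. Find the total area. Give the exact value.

Set the curves equal: -2*x^2 - x = -3*x - 4, so -2*x^2 + 2*x + 4 = 0, which factors as -2*(x - 2)*(x + 1) = 0. The curves meet at x = -1, 2.
On [-1, 2], v = -2*x^2 - x is on top; that piece has area ∫[-1,2] (-2*x^2 + 2*x + 4) dx = 9.

9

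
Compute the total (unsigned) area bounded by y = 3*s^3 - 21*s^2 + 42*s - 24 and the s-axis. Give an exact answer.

The curve meets the s-axis where 3*s^3 - 21*s^2 + 42*s - 24 = 0, i.e. 3*(s - 4)*(s - 2)*(s - 1) = 0, at s = 1, 2, 4.
On [1, 2] the curve lies above the axis; ∫[1,2] (3*s^3 - 21*s^2 + 42*s - 24) ds = 5/4, giving area 5/4.
On [2, 4] the curve lies below the axis; ∫[2,4] (3*s^3 - 21*s^2 + 42*s - 24) ds = -8, giving area 8.
Total area = 5/4 + 8 = 37/4.

37/4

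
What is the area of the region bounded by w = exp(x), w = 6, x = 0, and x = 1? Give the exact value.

7 - exp(1)

On [0, 1], (exp(x)) - (6) = exp(x) - 6 is ≤ 0 throughout, so the area is a single integral of |exp(x) - 6|.
∫[0,1] (exp(x) - 6) dx = -7 + exp(1); the area of that piece is 7 - exp(1).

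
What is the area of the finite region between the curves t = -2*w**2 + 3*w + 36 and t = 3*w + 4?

512/3

Both boundary curves give t as a function of w, so integrate with respect to w. Setting them equal: -2*w**2 + 32 = 0, i.e. -2*(w - 4)*(w + 4) = 0, so they meet at w = -4, 4.
For w in [-4, 4], t = -2*w**2 + 3*w + 36 is on the right; area = ∫[-4,4] (-2*w**2 + 32) dw = 512/3.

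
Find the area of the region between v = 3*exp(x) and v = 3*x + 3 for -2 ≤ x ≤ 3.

On [-2, 3], (3*exp(x)) - (3*x + 3) = -3*x + 3*exp(x) - 3 is ≥ 0 throughout, so the area is a single integral of |-3*x + 3*exp(x) - 3|.
∫[-2,3] (-3*x + 3*exp(x) - 3) dx = -45/2 - 3*exp(-2) + 3*exp(3).

-45/2 - 3*exp(-2) + 3*exp(3)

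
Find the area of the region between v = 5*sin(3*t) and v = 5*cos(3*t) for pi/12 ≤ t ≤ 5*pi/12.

10*sqrt(2)/3

On [pi/12, 5*pi/12], (5*sin(3*t)) - (5*cos(3*t)) = 5*sin(3*t) - 5*cos(3*t) is ≥ 0 throughout, so the area is a single integral of |5*sin(3*t) - 5*cos(3*t)|.
∫[pi/12,5*pi/12] (5*sin(3*t) - 5*cos(3*t)) dt = 10*sqrt(2)/3.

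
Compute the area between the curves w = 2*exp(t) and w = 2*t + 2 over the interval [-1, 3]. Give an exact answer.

On [-1, 3], (2*exp(t)) - (2*t + 2) = -2*t + 2*exp(t) - 2 is ≥ 0 throughout, so the area is a single integral of |-2*t + 2*exp(t) - 2|.
∫[-1,3] (-2*t + 2*exp(t) - 2) dt = -16 - 2*exp(-1) + 2*exp(3).

-16 - 2*exp(-1) + 2*exp(3)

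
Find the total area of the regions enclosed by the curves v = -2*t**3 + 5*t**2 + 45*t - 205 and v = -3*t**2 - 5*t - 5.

Set the curves equal: -2*t**3 + 5*t**2 + 45*t - 205 = -3*t**2 - 5*t - 5, so -2*t**3 + 8*t**2 + 50*t - 200 = 0, which factors as -2*(t - 5)*(t - 4)*(t + 5) = 0. The curves meet at t = -5, 4, 5.
On [-5, 4], v = -3*t**2 - 5*t - 5 is on top; that piece has area ∫[-5,4] (-(-2*t**3 + 8*t**2 + 50*t - 200)) dt = 2673/2.
On [4, 5], v = -2*t**3 + 5*t**2 + 45*t - 205 is on top; that piece has area ∫[4,5] (-2*t**3 + 8*t**2 + 50*t - 200) dt = 19/6.
Total enclosed area = 2673/2 + 19/6 = 4019/3.

4019/3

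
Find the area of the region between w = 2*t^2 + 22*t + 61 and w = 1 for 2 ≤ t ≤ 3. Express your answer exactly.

On [2, 3], (2*t^2 + 22*t + 61) - (1) = 2*t^2 + 22*t + 60 is ≥ 0 throughout, so the area is a single integral of |2*t^2 + 22*t + 60|.
∫[2,3] (2*t^2 + 22*t + 60) dt = 383/3.

383/3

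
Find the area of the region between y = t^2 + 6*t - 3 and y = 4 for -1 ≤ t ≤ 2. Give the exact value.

53/3

The difference (t^2 + 6*t - 3) - (4) = t^2 + 6*t - 7 changes sign at t = 1 inside [-1, 2], so split the integral there.
∫[-1,1] (t^2 + 6*t - 7) dt = -40/3; the area of that piece is 40/3.
∫[1,2] (t^2 + 6*t - 7) dt = 13/3.
Total area = 40/3 + 13/3 = 53/3.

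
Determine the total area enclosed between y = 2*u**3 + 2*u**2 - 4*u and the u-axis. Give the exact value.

The curve meets the u-axis where 2*u**3 + 2*u**2 - 4*u = 0, i.e. 2*u*(u - 1)*(u + 2) = 0, at u = -2, 0, 1.
On [-2, 0] the curve lies above the axis; ∫[-2,0] (2*u**3 + 2*u**2 - 4*u) du = 16/3, giving area 16/3.
On [0, 1] the curve lies below the axis; ∫[0,1] (2*u**3 + 2*u**2 - 4*u) du = -5/6, giving area 5/6.
Total area = 16/3 + 5/6 = 37/6.

37/6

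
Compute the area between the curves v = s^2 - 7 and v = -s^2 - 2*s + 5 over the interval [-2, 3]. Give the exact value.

43

The difference (s^2 - 7) - (-s^2 - 2*s + 5) = 2*s^2 + 2*s - 12 changes sign at s = 2 inside [-2, 3], so split the integral there.
∫[-2,2] (2*s^2 + 2*s - 12) ds = -112/3; the area of that piece is 112/3.
∫[2,3] (2*s^2 + 2*s - 12) ds = 17/3.
Total area = 112/3 + 17/3 = 43.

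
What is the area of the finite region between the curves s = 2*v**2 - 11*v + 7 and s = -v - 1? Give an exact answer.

9

Both boundary curves give s as a function of v, so integrate with respect to v. Setting them equal: 2*v**2 - 10*v + 8 = 0, i.e. 2*(v - 4)*(v - 1) = 0, so they meet at v = 1, 4.
For v in [1, 4], s = 2*v**2 - 11*v + 7 is on the left; area = ∫[1,4] (-(2*v**2 - 10*v + 8)) dv = 9.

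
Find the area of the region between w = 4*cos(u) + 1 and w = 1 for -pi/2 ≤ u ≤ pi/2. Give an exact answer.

On [-pi/2, pi/2], (4*cos(u) + 1) - (1) = 4*cos(u) is ≥ 0 throughout, so the area is a single integral of |4*cos(u)|.
∫[-pi/2,pi/2] (4*cos(u)) du = 8.

8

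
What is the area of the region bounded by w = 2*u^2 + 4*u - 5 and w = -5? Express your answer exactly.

Set the curves equal: 2*u^2 + 4*u - 5 = -5, so 2*u^2 + 4*u = 0, which factors as 2*u*(u + 2) = 0. The curves meet at u = -2, 0.
On [-2, 0], w = -5 is on top; that piece has area ∫[-2,0] (-(2*u^2 + 4*u)) du = 8/3.

8/3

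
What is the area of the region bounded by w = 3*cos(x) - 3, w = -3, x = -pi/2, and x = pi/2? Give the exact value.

On [-pi/2, pi/2], (3*cos(x) - 3) - (-3) = 3*cos(x) is ≥ 0 throughout, so the area is a single integral of |3*cos(x)|.
∫[-pi/2,pi/2] (3*cos(x)) dx = 6.

6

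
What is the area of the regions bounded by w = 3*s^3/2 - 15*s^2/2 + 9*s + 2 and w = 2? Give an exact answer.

37/8

Set the curves equal: 3*s^3/2 - 15*s^2/2 + 9*s + 2 = 2, so 3*s^3/2 - 15*s^2/2 + 9*s = 0, which factors as 3*s*(s - 3)*(s - 2)/2 = 0. The curves meet at s = 0, 2, 3.
On [0, 2], w = 3*s^3/2 - 15*s^2/2 + 9*s + 2 is on top; that piece has area ∫[0,2] (3*s^3/2 - 15*s^2/2 + 9*s) ds = 4.
On [2, 3], w = 2 is on top; that piece has area ∫[2,3] (-(3*s^3/2 - 15*s^2/2 + 9*s)) ds = 5/8.
Total enclosed area = 4 + 5/8 = 37/8.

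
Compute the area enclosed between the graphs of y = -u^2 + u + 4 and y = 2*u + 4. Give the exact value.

Set the curves equal: -u^2 + u + 4 = 2*u + 4, so -u^2 - u = 0, which factors as -u*(u + 1) = 0. The curves meet at u = -1, 0.
On [-1, 0], y = -u^2 + u + 4 is on top; that piece has area ∫[-1,0] (-u^2 - u) du = 1/6.

1/6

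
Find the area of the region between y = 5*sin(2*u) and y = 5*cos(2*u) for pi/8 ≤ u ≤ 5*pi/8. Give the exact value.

On [pi/8, 5*pi/8], (5*sin(2*u)) - (5*cos(2*u)) = 5*sin(2*u) - 5*cos(2*u) is ≥ 0 throughout, so the area is a single integral of |5*sin(2*u) - 5*cos(2*u)|.
∫[pi/8,5*pi/8] (5*sin(2*u) - 5*cos(2*u)) du = 5*sqrt(2).

5*sqrt(2)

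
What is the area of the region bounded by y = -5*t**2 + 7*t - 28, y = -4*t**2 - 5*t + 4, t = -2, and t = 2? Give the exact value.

On [-2, 2], (-5*t**2 + 7*t - 28) - (-4*t**2 - 5*t + 4) = -t**2 + 12*t - 32 is ≤ 0 throughout, so the area is a single integral of |-t**2 + 12*t - 32|.
∫[-2,2] (-t**2 + 12*t - 32) dt = -400/3; the area of that piece is 400/3.

400/3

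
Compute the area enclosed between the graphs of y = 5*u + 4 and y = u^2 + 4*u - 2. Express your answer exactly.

125/6

Set the curves equal: 5*u + 4 = u^2 + 4*u - 2, so -u^2 + u + 6 = 0, which factors as -(u - 3)*(u + 2) = 0. The curves meet at u = -2, 3.
On [-2, 3], y = 5*u + 4 is on top; that piece has area ∫[-2,3] (-u^2 + u + 6) du = 125/6.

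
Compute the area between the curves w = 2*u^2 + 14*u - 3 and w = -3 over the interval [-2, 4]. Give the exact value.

532/3

The difference (2*u^2 + 14*u - 3) - (-3) = 2*u^2 + 14*u changes sign at u = 0 inside [-2, 4], so split the integral there.
∫[-2,0] (2*u^2 + 14*u) du = -68/3; the area of that piece is 68/3.
∫[0,4] (2*u^2 + 14*u) du = 464/3.
Total area = 68/3 + 464/3 = 532/3.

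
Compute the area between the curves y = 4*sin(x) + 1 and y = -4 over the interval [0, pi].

On [0, pi], (4*sin(x) + 1) - (-4) = 4*sin(x) + 5 is ≥ 0 throughout, so the area is a single integral of |4*sin(x) + 5|.
∫[0,pi] (4*sin(x) + 5) dx = 8 + 5*pi.

8 + 5*pi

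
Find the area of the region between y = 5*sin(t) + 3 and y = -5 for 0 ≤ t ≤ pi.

10 + 8*pi

On [0, pi], (5*sin(t) + 3) - (-5) = 5*sin(t) + 8 is ≥ 0 throughout, so the area is a single integral of |5*sin(t) + 8|.
∫[0,pi] (5*sin(t) + 8) dt = 10 + 8*pi.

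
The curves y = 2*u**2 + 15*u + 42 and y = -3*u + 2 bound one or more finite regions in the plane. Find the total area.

Set the curves equal: 2*u**2 + 15*u + 42 = -3*u + 2, so 2*u**2 + 18*u + 40 = 0, which factors as 2*(u + 4)*(u + 5) = 0. The curves meet at u = -5, -4.
On [-5, -4], y = -3*u + 2 is on top; that piece has area ∫[-5,-4] (-(2*u**2 + 18*u + 40)) du = 1/3.

1/3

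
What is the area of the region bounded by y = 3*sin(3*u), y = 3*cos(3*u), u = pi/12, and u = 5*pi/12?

On [pi/12, 5*pi/12], (3*sin(3*u)) - (3*cos(3*u)) = 3*sin(3*u) - 3*cos(3*u) is ≥ 0 throughout, so the area is a single integral of |3*sin(3*u) - 3*cos(3*u)|.
∫[pi/12,5*pi/12] (3*sin(3*u) - 3*cos(3*u)) du = 2*sqrt(2).

2*sqrt(2)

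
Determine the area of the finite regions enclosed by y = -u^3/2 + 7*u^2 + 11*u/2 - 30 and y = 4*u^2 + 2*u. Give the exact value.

517/4

Set the curves equal: -u^3/2 + 7*u^2 + 11*u/2 - 30 = 4*u^2 + 2*u, so -u^3/2 + 3*u^2 + 7*u/2 - 30 = 0, which factors as -(u - 5)*(u - 4)*(u + 3)/2 = 0. The curves meet at u = -3, 4, 5.
On [-3, 4], y = 4*u^2 + 2*u is on top; that piece has area ∫[-3,4] (-(-u^3/2 + 3*u^2 + 7*u/2 - 30)) du = 1029/8.
On [4, 5], y = -u^3/2 + 7*u^2 + 11*u/2 - 30 is on top; that piece has area ∫[4,5] (-u^3/2 + 3*u^2 + 7*u/2 - 30) du = 5/8.
Total enclosed area = 1029/8 + 5/8 = 517/4.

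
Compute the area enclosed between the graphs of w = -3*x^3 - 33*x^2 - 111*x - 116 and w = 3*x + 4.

Set the curves equal: -3*x^3 - 33*x^2 - 111*x - 116 = 3*x + 4, so -3*x^3 - 33*x^2 - 114*x - 120 = 0, which factors as -3*(x + 2)*(x + 4)*(x + 5) = 0. The curves meet at x = -5, -4, -2.
On [-5, -4], w = 3*x + 4 is on top; that piece has area ∫[-5,-4] (-(-3*x^3 - 33*x^2 - 114*x - 120)) dx = 5/4.
On [-4, -2], w = -3*x^3 - 33*x^2 - 111*x - 116 is on top; that piece has area ∫[-4,-2] (-3*x^3 - 33*x^2 - 114*x - 120) dx = 8.
Total enclosed area = 5/4 + 8 = 37/4.

37/4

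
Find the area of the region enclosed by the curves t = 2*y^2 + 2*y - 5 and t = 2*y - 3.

8/3

Both boundary curves give t as a function of y, so integrate with respect to y. Setting them equal: 2*y^2 - 2 = 0, i.e. 2*(y - 1)*(y + 1) = 0, so they meet at y = -1, 1.
For y in [-1, 1], t = 2*y^2 + 2*y - 5 is on the left; area = ∫[-1,1] (-(2*y^2 - 2)) dy = 8/3.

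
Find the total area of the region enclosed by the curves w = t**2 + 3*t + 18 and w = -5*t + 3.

4/3

Set the curves equal: t**2 + 3*t + 18 = -5*t + 3, so t**2 + 8*t + 15 = 0, which factors as (t + 3)*(t + 5) = 0. The curves meet at t = -5, -3.
On [-5, -3], w = -5*t + 3 is on top; that piece has area ∫[-5,-3] (-(t**2 + 8*t + 15)) dt = 4/3.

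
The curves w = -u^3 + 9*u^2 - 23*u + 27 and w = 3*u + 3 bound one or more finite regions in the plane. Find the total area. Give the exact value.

1/2

Set the curves equal: -u^3 + 9*u^2 - 23*u + 27 = 3*u + 3, so -u^3 + 9*u^2 - 26*u + 24 = 0, which factors as -(u - 4)*(u - 3)*(u - 2) = 0. The curves meet at u = 2, 3, 4.
On [2, 3], w = 3*u + 3 is on top; that piece has area ∫[2,3] (-(-u^3 + 9*u^2 - 26*u + 24)) du = 1/4.
On [3, 4], w = -u^3 + 9*u^2 - 23*u + 27 is on top; that piece has area ∫[3,4] (-u^3 + 9*u^2 - 26*u + 24) du = 1/4.
Total enclosed area = 1/4 + 1/4 = 1/2.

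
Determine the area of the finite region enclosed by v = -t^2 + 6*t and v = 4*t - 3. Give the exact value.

32/3

Set the curves equal: -t^2 + 6*t = 4*t - 3, so -t^2 + 2*t + 3 = 0, which factors as -(t - 3)*(t + 1) = 0. The curves meet at t = -1, 3.
On [-1, 3], v = -t^2 + 6*t is on top; that piece has area ∫[-1,3] (-t^2 + 2*t + 3) dt = 32/3.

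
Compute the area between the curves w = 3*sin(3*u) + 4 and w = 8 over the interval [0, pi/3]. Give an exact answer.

On [0, pi/3], (3*sin(3*u) + 4) - (8) = 3*sin(3*u) - 4 is ≤ 0 throughout, so the area is a single integral of |3*sin(3*u) - 4|.
∫[0,pi/3] (3*sin(3*u) - 4) du = 2 - 4*pi/3; the area of that piece is -2 + 4*pi/3.

-2 + 4*pi/3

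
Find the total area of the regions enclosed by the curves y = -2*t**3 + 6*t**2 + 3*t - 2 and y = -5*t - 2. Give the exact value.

131/2

Set the curves equal: -2*t**3 + 6*t**2 + 3*t - 2 = -5*t - 2, so -2*t**3 + 6*t**2 + 8*t = 0, which factors as -2*t*(t - 4)*(t + 1) = 0. The curves meet at t = -1, 0, 4.
On [-1, 0], y = -5*t - 2 is on top; that piece has area ∫[-1,0] (-(-2*t**3 + 6*t**2 + 8*t)) dt = 3/2.
On [0, 4], y = -2*t**3 + 6*t**2 + 3*t - 2 is on top; that piece has area ∫[0,4] (-2*t**3 + 6*t**2 + 8*t) dt = 64.
Total enclosed area = 3/2 + 64 = 131/2.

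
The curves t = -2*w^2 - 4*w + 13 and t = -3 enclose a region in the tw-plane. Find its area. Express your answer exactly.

72

Both boundary curves give t as a function of w, so integrate with respect to w. Setting them equal: -2*w^2 - 4*w + 16 = 0, i.e. -2*(w - 2)*(w + 4) = 0, so they meet at w = -4, 2.
For w in [-4, 2], t = -2*w^2 - 4*w + 13 is on the right; area = ∫[-4,2] (-2*w^2 - 4*w + 16) dw = 72.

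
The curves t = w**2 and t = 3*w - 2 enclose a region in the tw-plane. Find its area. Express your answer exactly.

1/6

Both boundary curves give t as a function of w, so integrate with respect to w. Setting them equal: w**2 - 3*w + 2 = 0, i.e. (w - 2)*(w - 1) = 0, so they meet at w = 1, 2.
For w in [1, 2], t = w**2 is on the left; area = ∫[1,2] (-(w**2 - 3*w + 2)) dw = 1/6.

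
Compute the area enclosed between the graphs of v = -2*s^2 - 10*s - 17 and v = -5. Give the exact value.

Set the curves equal: -2*s^2 - 10*s - 17 = -5, so -2*s^2 - 10*s - 12 = 0, which factors as -2*(s + 2)*(s + 3) = 0. The curves meet at s = -3, -2.
On [-3, -2], v = -2*s^2 - 10*s - 17 is on top; that piece has area ∫[-3,-2] (-2*s^2 - 10*s - 12) ds = 1/3.

1/3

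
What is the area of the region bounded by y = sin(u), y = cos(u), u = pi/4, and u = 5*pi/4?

On [pi/4, 5*pi/4], (sin(u)) - (cos(u)) = sin(u) - cos(u) is ≥ 0 throughout, so the area is a single integral of |sin(u) - cos(u)|.
∫[pi/4,5*pi/4] (sin(u) - cos(u)) du = 2*sqrt(2).

2*sqrt(2)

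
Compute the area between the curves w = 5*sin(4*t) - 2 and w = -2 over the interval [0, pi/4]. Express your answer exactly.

On [0, pi/4], (5*sin(4*t) - 2) - (-2) = 5*sin(4*t) is ≥ 0 throughout, so the area is a single integral of |5*sin(4*t)|.
∫[0,pi/4] (5*sin(4*t)) dt = 5/2.

5/2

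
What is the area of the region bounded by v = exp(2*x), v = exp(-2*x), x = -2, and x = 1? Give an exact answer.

-2 + exp(-4)/2 + exp(-2)/2 + exp(2)/2 + exp(4)/2

The difference (exp(2*x)) - (exp(-2*x)) = exp(2*x) - exp(-2*x) changes sign at x = 0 inside [-2, 1], so split the integral there.
∫[-2,0] (exp(2*x) - exp(-2*x)) dx = -exp(4)/2 - exp(-4)/2 + 1; the area of that piece is -1 + exp(-4)/2 + exp(4)/2.
∫[0,1] (exp(2*x) - exp(-2*x)) dx = -1 + exp(-2)/2 + exp(2)/2.
Total area = (-1 + exp(-4)/2 + exp(4)/2) + (-1 + exp(-2)/2 + exp(2)/2) = -2 + exp(-4)/2 + exp(-2)/2 + exp(2)/2 + exp(4)/2.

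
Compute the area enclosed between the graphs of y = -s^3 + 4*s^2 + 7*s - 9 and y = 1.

937/12

Set the curves equal: -s^3 + 4*s^2 + 7*s - 9 = 1, so -s^3 + 4*s^2 + 7*s - 10 = 0, which factors as -(s - 5)*(s - 1)*(s + 2) = 0. The curves meet at s = -2, 1, 5.
On [-2, 1], y = 1 is on top; that piece has area ∫[-2,1] (-(-s^3 + 4*s^2 + 7*s - 10)) ds = 99/4.
On [1, 5], y = -s^3 + 4*s^2 + 7*s - 9 is on top; that piece has area ∫[1,5] (-s^3 + 4*s^2 + 7*s - 10) ds = 160/3.
Total enclosed area = 99/4 + 160/3 = 937/12.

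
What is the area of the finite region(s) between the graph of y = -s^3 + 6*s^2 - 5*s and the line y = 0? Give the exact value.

The curve meets the s-axis where -s^3 + 6*s^2 - 5*s = 0, i.e. -s*(s - 5)*(s - 1) = 0, at s = 0, 1, 5.
On [0, 1] the curve lies below the axis; ∫[0,1] (-s^3 + 6*s^2 - 5*s) ds = -3/4, giving area 3/4.
On [1, 5] the curve lies above the axis; ∫[1,5] (-s^3 + 6*s^2 - 5*s) ds = 32, giving area 32.
Total area = 3/4 + 32 = 131/4.

131/4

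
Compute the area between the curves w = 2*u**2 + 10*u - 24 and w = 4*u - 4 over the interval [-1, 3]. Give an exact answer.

The difference (2*u**2 + 10*u - 24) - (4*u - 4) = 2*u**2 + 6*u - 20 changes sign at u = 2 inside [-1, 3], so split the integral there.
∫[-1,2] (2*u**2 + 6*u - 20) du = -45; the area of that piece is 45.
∫[2,3] (2*u**2 + 6*u - 20) du = 23/3.
Total area = 45 + 23/3 = 158/3.

158/3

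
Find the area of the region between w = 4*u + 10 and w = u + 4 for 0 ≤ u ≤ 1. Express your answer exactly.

On [0, 1], (4*u + 10) - (u + 4) = 3*u + 6 is ≥ 0 throughout, so the area is a single integral of |3*u + 6|.
∫[0,1] (3*u + 6) du = 15/2.

15/2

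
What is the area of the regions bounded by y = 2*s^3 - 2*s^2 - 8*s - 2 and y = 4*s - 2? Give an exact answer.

Set the curves equal: 2*s^3 - 2*s^2 - 8*s - 2 = 4*s - 2, so 2*s^3 - 2*s^2 - 12*s = 0, which factors as 2*s*(s - 3)*(s + 2) = 0. The curves meet at s = -2, 0, 3.
On [-2, 0], y = 2*s^3 - 2*s^2 - 8*s - 2 is on top; that piece has area ∫[-2,0] (2*s^3 - 2*s^2 - 12*s) ds = 32/3.
On [0, 3], y = 4*s - 2 is on top; that piece has area ∫[0,3] (-(2*s^3 - 2*s^2 - 12*s)) ds = 63/2.
Total enclosed area = 32/3 + 63/2 = 253/6.

253/6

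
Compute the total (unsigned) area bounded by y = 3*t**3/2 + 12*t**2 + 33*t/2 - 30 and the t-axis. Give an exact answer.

The curve meets the t-axis where 3*t**3/2 + 12*t**2 + 33*t/2 - 30 = 0, i.e. 3*(t - 1)*(t + 4)*(t + 5)/2 = 0, at t = -5, -4, 1.
On [-5, -4] the curve lies above the axis; ∫[-5,-4] (3*t**3/2 + 12*t**2 + 33*t/2 - 30) dt = 11/8, giving area 11/8.
On [-4, 1] the curve lies below the axis; ∫[-4,1] (3*t**3/2 + 12*t**2 + 33*t/2 - 30) dt = -875/8, giving area 875/8.
Total area = 11/8 + 875/8 = 443/4.

443/4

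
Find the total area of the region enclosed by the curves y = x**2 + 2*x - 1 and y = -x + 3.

Set the curves equal: x**2 + 2*x - 1 = -x + 3, so x**2 + 3*x - 4 = 0, which factors as (x - 1)*(x + 4) = 0. The curves meet at x = -4, 1.
On [-4, 1], y = -x + 3 is on top; that piece has area ∫[-4,1] (-(x**2 + 3*x - 4)) dx = 125/6.

125/6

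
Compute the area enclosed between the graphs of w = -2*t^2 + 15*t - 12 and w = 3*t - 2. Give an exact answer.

Set the curves equal: -2*t^2 + 15*t - 12 = 3*t - 2, so -2*t^2 + 12*t - 10 = 0, which factors as -2*(t - 5)*(t - 1) = 0. The curves meet at t = 1, 5.
On [1, 5], w = -2*t^2 + 15*t - 12 is on top; that piece has area ∫[1,5] (-2*t^2 + 12*t - 10) dt = 64/3.

64/3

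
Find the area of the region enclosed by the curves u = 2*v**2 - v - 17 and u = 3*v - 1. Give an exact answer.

72

Both boundary curves give u as a function of v, so integrate with respect to v. Setting them equal: 2*v**2 - 4*v - 16 = 0, i.e. 2*(v - 4)*(v + 2) = 0, so they meet at v = -2, 4.
For v in [-2, 4], u = 2*v**2 - v - 17 is on the left; area = ∫[-2,4] (-(2*v**2 - 4*v - 16)) dv = 72.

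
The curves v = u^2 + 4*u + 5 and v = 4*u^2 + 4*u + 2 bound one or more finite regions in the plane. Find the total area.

4

Set the curves equal: u^2 + 4*u + 5 = 4*u^2 + 4*u + 2, so -3*u^2 + 3 = 0, which factors as -3*(u - 1)*(u + 1) = 0. The curves meet at u = -1, 1.
On [-1, 1], v = u^2 + 4*u + 5 is on top; that piece has area ∫[-1,1] (-3*u^2 + 3) du = 4.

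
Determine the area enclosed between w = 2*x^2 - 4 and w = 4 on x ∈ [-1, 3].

68/3

The difference (2*x^2 - 4) - (4) = 2*x^2 - 8 changes sign at x = 2 inside [-1, 3], so split the integral there.
∫[-1,2] (2*x^2 - 8) dx = -18; the area of that piece is 18.
∫[2,3] (2*x^2 - 8) dx = 14/3.
Total area = 18 + 14/3 = 68/3.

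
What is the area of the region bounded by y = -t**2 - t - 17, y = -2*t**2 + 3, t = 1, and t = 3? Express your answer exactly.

106/3

On [1, 3], (-t**2 - t - 17) - (-2*t**2 + 3) = t**2 - t - 20 is ≤ 0 throughout, so the area is a single integral of |t**2 - t - 20|.
∫[1,3] (t**2 - t - 20) dt = -106/3; the area of that piece is 106/3.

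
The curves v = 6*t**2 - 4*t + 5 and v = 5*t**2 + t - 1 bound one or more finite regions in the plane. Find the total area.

Set the curves equal: 6*t**2 - 4*t + 5 = 5*t**2 + t - 1, so t**2 - 5*t + 6 = 0, which factors as (t - 3)*(t - 2) = 0. The curves meet at t = 2, 3.
On [2, 3], v = 5*t**2 + t - 1 is on top; that piece has area ∫[2,3] (-(t**2 - 5*t + 6)) dt = 1/6.

1/6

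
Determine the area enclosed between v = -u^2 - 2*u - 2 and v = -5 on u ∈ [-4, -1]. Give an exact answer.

23/3

The difference (-u^2 - 2*u - 2) - (-5) = -u^2 - 2*u + 3 changes sign at u = -3 inside [-4, -1], so split the integral there.
∫[-4,-3] (-u^2 - 2*u + 3) du = -7/3; the area of that piece is 7/3.
∫[-3,-1] (-u^2 - 2*u + 3) du = 16/3.
Total area = 7/3 + 16/3 = 23/3.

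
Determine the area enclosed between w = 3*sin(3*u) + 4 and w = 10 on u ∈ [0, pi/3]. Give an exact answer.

-2 + 2*pi

On [0, pi/3], (3*sin(3*u) + 4) - (10) = 3*sin(3*u) - 6 is ≤ 0 throughout, so the area is a single integral of |3*sin(3*u) - 6|.
∫[0,pi/3] (3*sin(3*u) - 6) du = 2 - 2*pi; the area of that piece is -2 + 2*pi.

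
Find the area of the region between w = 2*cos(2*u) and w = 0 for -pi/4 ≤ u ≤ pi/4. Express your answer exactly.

2

On [-pi/4, pi/4], (2*cos(2*u)) - (0) = 2*cos(2*u) is ≥ 0 throughout, so the area is a single integral of |2*cos(2*u)|.
∫[-pi/4,pi/4] (2*cos(2*u)) du = 2.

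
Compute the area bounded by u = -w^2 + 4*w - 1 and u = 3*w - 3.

9/2

Both boundary curves give u as a function of w, so integrate with respect to w. Setting them equal: -w^2 + w + 2 = 0, i.e. -(w - 2)*(w + 1) = 0, so they meet at w = -1, 2.
For w in [-1, 2], u = -w^2 + 4*w - 1 is on the right; area = ∫[-1,2] (-w^2 + w + 2) dw = 9/2.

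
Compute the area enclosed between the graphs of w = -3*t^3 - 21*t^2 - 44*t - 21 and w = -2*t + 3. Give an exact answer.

37/4

Set the curves equal: -3*t^3 - 21*t^2 - 44*t - 21 = -2*t + 3, so -3*t^3 - 21*t^2 - 42*t - 24 = 0, which factors as -3*(t + 1)*(t + 2)*(t + 4) = 0. The curves meet at t = -4, -2, -1.
On [-4, -2], w = -2*t + 3 is on top; that piece has area ∫[-4,-2] (-(-3*t^3 - 21*t^2 - 42*t - 24)) dt = 8.
On [-2, -1], w = -3*t^3 - 21*t^2 - 44*t - 21 is on top; that piece has area ∫[-2,-1] (-3*t^3 - 21*t^2 - 42*t - 24) dt = 5/4.
Total enclosed area = 8 + 5/4 = 37/4.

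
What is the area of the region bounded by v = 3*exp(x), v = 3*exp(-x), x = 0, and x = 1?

On [0, 1], (3*exp(x)) - (3*exp(-x)) = 3*exp(x) - 3*exp(-x) is ≥ 0 throughout, so the area is a single integral of |3*exp(x) - 3*exp(-x)|.
∫[0,1] (3*exp(x) - 3*exp(-x)) dx = -6 + 3*exp(-1) + 3*exp(1).

-6 + 3*exp(-1) + 3*exp(1)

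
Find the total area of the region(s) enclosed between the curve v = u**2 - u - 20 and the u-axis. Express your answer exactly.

243/2

The curve meets the u-axis where u**2 - u - 20 = 0, i.e. (u - 5)*(u + 4) = 0, at u = -4, 5.
On [-4, 5] the curve lies below the axis; ∫[-4,5] (u**2 - u - 20) du = -243/2, giving area 243/2.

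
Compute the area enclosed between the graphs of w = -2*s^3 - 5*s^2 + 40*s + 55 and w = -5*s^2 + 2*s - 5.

Set the curves equal: -2*s^3 - 5*s^2 + 40*s + 55 = -5*s^2 + 2*s - 5, so -2*s^3 + 38*s + 60 = 0, which factors as -2*(s - 5)*(s + 2)*(s + 3) = 0. The curves meet at s = -3, -2, 5.
On [-3, -2], w = -5*s^2 + 2*s - 5 is on top; that piece has area ∫[-3,-2] (-(-2*s^3 + 38*s + 60)) ds = 5/2.
On [-2, 5], w = -2*s^3 - 5*s^2 + 40*s + 55 is on top; that piece has area ∫[-2,5] (-2*s^3 + 38*s + 60) ds = 1029/2.
Total enclosed area = 5/2 + 1029/2 = 517.

517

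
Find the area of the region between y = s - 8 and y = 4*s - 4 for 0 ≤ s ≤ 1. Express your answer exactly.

On [0, 1], (s - 8) - (4*s - 4) = -3*s - 4 is ≤ 0 throughout, so the area is a single integral of |-3*s - 4|.
∫[0,1] (-3*s - 4) ds = -11/2; the area of that piece is 11/2.

11/2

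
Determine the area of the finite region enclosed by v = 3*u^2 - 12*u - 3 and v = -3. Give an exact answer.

32

Set the curves equal: 3*u^2 - 12*u - 3 = -3, so 3*u^2 - 12*u = 0, which factors as 3*u*(u - 4) = 0. The curves meet at u = 0, 4.
On [0, 4], v = -3 is on top; that piece has area ∫[0,4] (-(3*u^2 - 12*u)) du = 32.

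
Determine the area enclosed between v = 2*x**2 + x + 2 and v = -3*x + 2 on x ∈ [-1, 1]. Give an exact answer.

The difference (2*x**2 + x + 2) - (-3*x + 2) = 2*x**2 + 4*x changes sign at x = 0 inside [-1, 1], so split the integral there.
∫[-1,0] (2*x**2 + 4*x) dx = -4/3; the area of that piece is 4/3.
∫[0,1] (2*x**2 + 4*x) dx = 8/3.
Total area = 4/3 + 8/3 = 4.

4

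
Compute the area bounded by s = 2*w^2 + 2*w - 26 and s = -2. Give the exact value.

Both boundary curves give s as a function of w, so integrate with respect to w. Setting them equal: 2*w^2 + 2*w - 24 = 0, i.e. 2*(w - 3)*(w + 4) = 0, so they meet at w = -4, 3.
For w in [-4, 3], s = 2*w^2 + 2*w - 26 is on the left; area = ∫[-4,3] (-(2*w^2 + 2*w - 24)) dw = 343/3.

343/3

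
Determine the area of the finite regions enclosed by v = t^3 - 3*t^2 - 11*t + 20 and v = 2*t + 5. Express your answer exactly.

128

Set the curves equal: t^3 - 3*t^2 - 11*t + 20 = 2*t + 5, so t^3 - 3*t^2 - 13*t + 15 = 0, which factors as (t - 5)*(t - 1)*(t + 3) = 0. The curves meet at t = -3, 1, 5.
On [-3, 1], v = t^3 - 3*t^2 - 11*t + 20 is on top; that piece has area ∫[-3,1] (t^3 - 3*t^2 - 13*t + 15) dt = 64.
On [1, 5], v = 2*t + 5 is on top; that piece has area ∫[1,5] (-(t^3 - 3*t^2 - 13*t + 15)) dt = 64.
Total enclosed area = 64 + 64 = 128.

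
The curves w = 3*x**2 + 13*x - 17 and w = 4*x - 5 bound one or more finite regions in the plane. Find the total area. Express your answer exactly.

Set the curves equal: 3*x**2 + 13*x - 17 = 4*x - 5, so 3*x**2 + 9*x - 12 = 0, which factors as 3*(x - 1)*(x + 4) = 0. The curves meet at x = -4, 1.
On [-4, 1], w = 4*x - 5 is on top; that piece has area ∫[-4,1] (-(3*x**2 + 9*x - 12)) dx = 125/2.

125/2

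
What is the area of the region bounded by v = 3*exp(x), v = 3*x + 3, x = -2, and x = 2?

On [-2, 2], (3*exp(x)) - (3*x + 3) = -3*x + 3*exp(x) - 3 is ≥ 0 throughout, so the area is a single integral of |-3*x + 3*exp(x) - 3|.
∫[-2,2] (-3*x + 3*exp(x) - 3) dx = -12 - 3*exp(-2) + 3*exp(2).

-12 - 3*exp(-2) + 3*exp(2)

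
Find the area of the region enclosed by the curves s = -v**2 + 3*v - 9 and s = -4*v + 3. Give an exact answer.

1/6

Both boundary curves give s as a function of v, so integrate with respect to v. Setting them equal: -v**2 + 7*v - 12 = 0, i.e. -(v - 4)*(v - 3) = 0, so they meet at v = 3, 4.
For v in [3, 4], s = -v**2 + 3*v - 9 is on the right; area = ∫[3,4] (-v**2 + 7*v - 12) dv = 1/6.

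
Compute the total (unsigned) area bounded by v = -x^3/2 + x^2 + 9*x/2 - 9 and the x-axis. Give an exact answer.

The curve meets the x-axis where -x^3/2 + x^2 + 9*x/2 - 9 = 0, i.e. -(x - 3)*(x - 2)*(x + 3)/2 = 0, at x = -3, 2, 3.
On [-3, 2] the curve lies below the axis; ∫[-3,2] (-x^3/2 + x^2 + 9*x/2 - 9) dx = -875/24, giving area 875/24.
On [2, 3] the curve lies above the axis; ∫[2,3] (-x^3/2 + x^2 + 9*x/2 - 9) dx = 11/24, giving area 11/24.
Total area = 875/24 + 11/24 = 443/12.

443/12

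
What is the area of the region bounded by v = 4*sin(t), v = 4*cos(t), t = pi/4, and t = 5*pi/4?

8*sqrt(2)

On [pi/4, 5*pi/4], (4*sin(t)) - (4*cos(t)) = 4*sin(t) - 4*cos(t) is ≥ 0 throughout, so the area is a single integral of |4*sin(t) - 4*cos(t)|.
∫[pi/4,5*pi/4] (4*sin(t) - 4*cos(t)) dt = 8*sqrt(2).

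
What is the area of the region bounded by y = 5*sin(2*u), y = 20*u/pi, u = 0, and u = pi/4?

On [0, pi/4], (5*sin(2*u)) - (20*u/pi) = -20*u/pi + 5*sin(2*u) is ≥ 0 throughout, so the area is a single integral of |-20*u/pi + 5*sin(2*u)|.
∫[0,pi/4] (-20*u/pi + 5*sin(2*u)) du = 5/2 - 5*pi/8.

5/2 - 5*pi/8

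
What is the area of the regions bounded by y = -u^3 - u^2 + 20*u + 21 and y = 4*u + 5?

863/6

Set the curves equal: -u^3 - u^2 + 20*u + 21 = 4*u + 5, so -u^3 - u^2 + 16*u + 16 = 0, which factors as -(u - 4)*(u + 1)*(u + 4) = 0. The curves meet at u = -4, -1, 4.
On [-4, -1], y = 4*u + 5 is on top; that piece has area ∫[-4,-1] (-(-u^3 - u^2 + 16*u + 16)) du = 117/4.
On [-1, 4], y = -u^3 - u^2 + 20*u + 21 is on top; that piece has area ∫[-1,4] (-u^3 - u^2 + 16*u + 16) du = 1375/12.
Total enclosed area = 117/4 + 1375/12 = 863/6.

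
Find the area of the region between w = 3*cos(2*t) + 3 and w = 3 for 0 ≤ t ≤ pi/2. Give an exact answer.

The difference (3*cos(2*t) + 3) - (3) = 3*cos(2*t) changes sign at t = pi/4 inside [0, pi/2], so split the integral there.
∫[0,pi/4] (3*cos(2*t)) dt = 3/2.
∫[pi/4,pi/2] (3*cos(2*t)) dt = -3/2; the area of that piece is 3/2.
Total area = 3/2 + 3/2 = 3.

3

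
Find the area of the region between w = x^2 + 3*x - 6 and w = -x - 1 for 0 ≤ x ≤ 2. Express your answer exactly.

The difference (x^2 + 3*x - 6) - (-x - 1) = x^2 + 4*x - 5 changes sign at x = 1 inside [0, 2], so split the integral there.
∫[0,1] (x^2 + 4*x - 5) dx = -8/3; the area of that piece is 8/3.
∫[1,2] (x^2 + 4*x - 5) dx = 10/3.
Total area = 8/3 + 10/3 = 6.

6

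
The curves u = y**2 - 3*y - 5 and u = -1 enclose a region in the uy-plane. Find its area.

125/6

Both boundary curves give u as a function of y, so integrate with respect to y. Setting them equal: y**2 - 3*y - 4 = 0, i.e. (y - 4)*(y + 1) = 0, so they meet at y = -1, 4.
For y in [-1, 4], u = y**2 - 3*y - 5 is on the left; area = ∫[-1,4] (-(y**2 - 3*y - 4)) dy = 125/6.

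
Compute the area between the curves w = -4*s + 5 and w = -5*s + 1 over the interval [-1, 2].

27/2

On [-1, 2], (-4*s + 5) - (-5*s + 1) = s + 4 is ≥ 0 throughout, so the area is a single integral of |s + 4|.
∫[-1,2] (s + 4) ds = 27/2.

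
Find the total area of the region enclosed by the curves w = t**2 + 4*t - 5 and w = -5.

Set the curves equal: t**2 + 4*t - 5 = -5, so t**2 + 4*t = 0, which factors as t*(t + 4) = 0. The curves meet at t = -4, 0.
On [-4, 0], w = -5 is on top; that piece has area ∫[-4,0] (-(t**2 + 4*t)) dt = 32/3.

32/3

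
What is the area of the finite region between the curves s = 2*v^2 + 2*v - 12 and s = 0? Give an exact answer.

Both boundary curves give s as a function of v, so integrate with respect to v. Setting them equal: 2*v^2 + 2*v - 12 = 0, i.e. 2*(v - 2)*(v + 3) = 0, so they meet at v = -3, 2.
For v in [-3, 2], s = 2*v^2 + 2*v - 12 is on the left; area = ∫[-3,2] (-(2*v^2 + 2*v - 12)) dv = 125/3.

125/3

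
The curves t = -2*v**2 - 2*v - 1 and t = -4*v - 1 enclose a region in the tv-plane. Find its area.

1/3

Both boundary curves give t as a function of v, so integrate with respect to v. Setting them equal: -2*v**2 + 2*v = 0, i.e. -2*v*(v - 1) = 0, so they meet at v = 0, 1.
For v in [0, 1], t = -2*v**2 - 2*v - 1 is on the right; area = ∫[0,1] (-2*v**2 + 2*v) dv = 1/3.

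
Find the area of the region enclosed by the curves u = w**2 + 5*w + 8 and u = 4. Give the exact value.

Both boundary curves give u as a function of w, so integrate with respect to w. Setting them equal: w**2 + 5*w + 4 = 0, i.e. (w + 1)*(w + 4) = 0, so they meet at w = -4, -1.
For w in [-4, -1], u = w**2 + 5*w + 8 is on the left; area = ∫[-4,-1] (-(w**2 + 5*w + 4)) dw = 9/2.

9/2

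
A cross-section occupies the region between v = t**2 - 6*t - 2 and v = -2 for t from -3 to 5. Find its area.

The difference (t**2 - 6*t - 2) - (-2) = t**2 - 6*t changes sign at t = 0 inside [-3, 5], so split the integral there.
∫[-3,0] (t**2 - 6*t) dt = 36.
∫[0,5] (t**2 - 6*t) dt = -100/3; the area of that piece is 100/3.
Total area = 36 + 100/3 = 208/3.

208/3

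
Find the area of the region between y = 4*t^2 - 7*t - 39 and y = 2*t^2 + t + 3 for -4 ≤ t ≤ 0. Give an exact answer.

The difference (4*t^2 - 7*t - 39) - (2*t^2 + t + 3) = 2*t^2 - 8*t - 42 changes sign at t = -3 inside [-4, 0], so split the integral there.
∫[-4,-3] (2*t^2 - 8*t - 42) dt = 32/3.
∫[-3,0] (2*t^2 - 8*t - 42) dt = -72; the area of that piece is 72.
Total area = 32/3 + 72 = 248/3.

248/3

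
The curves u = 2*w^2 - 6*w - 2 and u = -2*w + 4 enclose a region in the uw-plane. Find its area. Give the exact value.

64/3

Both boundary curves give u as a function of w, so integrate with respect to w. Setting them equal: 2*w^2 - 4*w - 6 = 0, i.e. 2*(w - 3)*(w + 1) = 0, so they meet at w = -1, 3.
For w in [-1, 3], u = 2*w^2 - 6*w - 2 is on the left; area = ∫[-1,3] (-(2*w^2 - 4*w - 6)) dw = 64/3.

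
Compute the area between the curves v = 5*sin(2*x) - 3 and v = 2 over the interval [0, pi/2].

On [0, pi/2], (5*sin(2*x) - 3) - (2) = 5*sin(2*x) - 5 is ≤ 0 throughout, so the area is a single integral of |5*sin(2*x) - 5|.
∫[0,pi/2] (5*sin(2*x) - 5) dx = 5 - 5*pi/2; the area of that piece is -5 + 5*pi/2.

-5 + 5*pi/2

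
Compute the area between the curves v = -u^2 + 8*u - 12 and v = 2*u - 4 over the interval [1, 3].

The difference (-u^2 + 8*u - 12) - (2*u - 4) = -u^2 + 6*u - 8 changes sign at u = 2 inside [1, 3], so split the integral there.
∫[1,2] (-u^2 + 6*u - 8) du = -4/3; the area of that piece is 4/3.
∫[2,3] (-u^2 + 6*u - 8) du = 2/3.
Total area = 4/3 + 2/3 = 2.

2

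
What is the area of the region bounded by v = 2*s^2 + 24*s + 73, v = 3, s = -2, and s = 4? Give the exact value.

612

On [-2, 4], (2*s^2 + 24*s + 73) - (3) = 2*s^2 + 24*s + 70 is ≥ 0 throughout, so the area is a single integral of |2*s^2 + 24*s + 70|.
∫[-2,4] (2*s^2 + 24*s + 70) ds = 612.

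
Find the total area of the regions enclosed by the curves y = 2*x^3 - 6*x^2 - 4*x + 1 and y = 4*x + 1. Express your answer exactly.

131/2

Set the curves equal: 2*x^3 - 6*x^2 - 4*x + 1 = 4*x + 1, so 2*x^3 - 6*x^2 - 8*x = 0, which factors as 2*x*(x - 4)*(x + 1) = 0. The curves meet at x = -1, 0, 4.
On [-1, 0], y = 2*x^3 - 6*x^2 - 4*x + 1 is on top; that piece has area ∫[-1,0] (2*x^3 - 6*x^2 - 8*x) dx = 3/2.
On [0, 4], y = 4*x + 1 is on top; that piece has area ∫[0,4] (-(2*x^3 - 6*x^2 - 8*x)) dx = 64.
Total enclosed area = 3/2 + 64 = 131/2.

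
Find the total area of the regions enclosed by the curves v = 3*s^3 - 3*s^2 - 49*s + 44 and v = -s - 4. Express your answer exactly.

863/2

Set the curves equal: 3*s^3 - 3*s^2 - 49*s + 44 = -s - 4, so 3*s^3 - 3*s^2 - 48*s + 48 = 0, which factors as 3*(s - 4)*(s - 1)*(s + 4) = 0. The curves meet at s = -4, 1, 4.
On [-4, 1], v = 3*s^3 - 3*s^2 - 49*s + 44 is on top; that piece has area ∫[-4,1] (3*s^3 - 3*s^2 - 48*s + 48) ds = 1375/4.
On [1, 4], v = -s - 4 is on top; that piece has area ∫[1,4] (-(3*s^3 - 3*s^2 - 48*s + 48)) ds = 351/4.
Total enclosed area = 1375/4 + 351/4 = 863/2.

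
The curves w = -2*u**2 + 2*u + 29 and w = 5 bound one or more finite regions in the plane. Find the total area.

Set the curves equal: -2*u**2 + 2*u + 29 = 5, so -2*u**2 + 2*u + 24 = 0, which factors as -2*(u - 4)*(u + 3) = 0. The curves meet at u = -3, 4.
On [-3, 4], w = -2*u**2 + 2*u + 29 is on top; that piece has area ∫[-3,4] (-2*u**2 + 2*u + 24) du = 343/3.

343/3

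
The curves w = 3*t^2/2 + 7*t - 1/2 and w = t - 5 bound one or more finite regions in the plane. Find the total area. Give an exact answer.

Set the curves equal: 3*t^2/2 + 7*t - 1/2 = t - 5, so 3*t^2/2 + 6*t + 9/2 = 0, which factors as 3*(t + 1)*(t + 3)/2 = 0. The curves meet at t = -3, -1.
On [-3, -1], w = t - 5 is on top; that piece has area ∫[-3,-1] (-(3*t^2/2 + 6*t + 9/2)) dt = 2.

2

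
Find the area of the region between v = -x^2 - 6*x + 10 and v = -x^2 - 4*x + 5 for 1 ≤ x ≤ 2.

2

On [1, 2], (-x^2 - 6*x + 10) - (-x^2 - 4*x + 5) = -2*x + 5 is ≥ 0 throughout, so the area is a single integral of |-2*x + 5|.
∫[1,2] (-2*x + 5) dx = 2.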